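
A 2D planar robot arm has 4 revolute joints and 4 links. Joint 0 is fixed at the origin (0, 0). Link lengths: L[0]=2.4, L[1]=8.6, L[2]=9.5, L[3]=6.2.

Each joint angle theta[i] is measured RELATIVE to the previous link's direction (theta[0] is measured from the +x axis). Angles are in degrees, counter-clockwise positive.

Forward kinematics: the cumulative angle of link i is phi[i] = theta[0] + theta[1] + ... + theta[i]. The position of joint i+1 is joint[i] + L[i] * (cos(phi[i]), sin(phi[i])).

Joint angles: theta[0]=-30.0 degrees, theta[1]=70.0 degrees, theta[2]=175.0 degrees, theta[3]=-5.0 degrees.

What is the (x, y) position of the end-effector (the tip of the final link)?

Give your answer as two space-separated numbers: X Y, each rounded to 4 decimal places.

joint[0] = (0.0000, 0.0000)  (base)
link 0: phi[0] = -30 = -30 deg
  cos(-30 deg) = 0.8660, sin(-30 deg) = -0.5000
  joint[1] = (0.0000, 0.0000) + 2.4 * (0.8660, -0.5000) = (0.0000 + 2.0785, 0.0000 + -1.2000) = (2.0785, -1.2000)
link 1: phi[1] = -30 + 70 = 40 deg
  cos(40 deg) = 0.7660, sin(40 deg) = 0.6428
  joint[2] = (2.0785, -1.2000) + 8.6 * (0.7660, 0.6428) = (2.0785 + 6.5880, -1.2000 + 5.5280) = (8.6664, 4.3280)
link 2: phi[2] = -30 + 70 + 175 = 215 deg
  cos(215 deg) = -0.8192, sin(215 deg) = -0.5736
  joint[3] = (8.6664, 4.3280) + 9.5 * (-0.8192, -0.5736) = (8.6664 + -7.7819, 4.3280 + -5.4490) = (0.8845, -1.1210)
link 3: phi[3] = -30 + 70 + 175 + -5 = 210 deg
  cos(210 deg) = -0.8660, sin(210 deg) = -0.5000
  joint[4] = (0.8845, -1.1210) + 6.2 * (-0.8660, -0.5000) = (0.8845 + -5.3694, -1.1210 + -3.1000) = (-4.4849, -4.2210)
End effector: (-4.4849, -4.2210)

Answer: -4.4849 -4.2210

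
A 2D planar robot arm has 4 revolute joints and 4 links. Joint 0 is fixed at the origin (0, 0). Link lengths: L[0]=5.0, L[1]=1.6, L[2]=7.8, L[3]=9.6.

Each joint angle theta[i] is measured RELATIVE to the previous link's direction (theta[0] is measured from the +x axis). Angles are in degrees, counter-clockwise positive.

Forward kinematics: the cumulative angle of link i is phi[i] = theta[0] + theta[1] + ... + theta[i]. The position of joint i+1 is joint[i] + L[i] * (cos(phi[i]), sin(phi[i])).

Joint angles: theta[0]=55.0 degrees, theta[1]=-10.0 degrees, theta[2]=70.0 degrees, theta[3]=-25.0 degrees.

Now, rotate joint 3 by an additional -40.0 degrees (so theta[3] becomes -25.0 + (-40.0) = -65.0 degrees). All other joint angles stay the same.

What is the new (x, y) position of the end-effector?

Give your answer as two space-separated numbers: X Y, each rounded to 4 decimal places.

joint[0] = (0.0000, 0.0000)  (base)
link 0: phi[0] = 55 = 55 deg
  cos(55 deg) = 0.5736, sin(55 deg) = 0.8192
  joint[1] = (0.0000, 0.0000) + 5 * (0.5736, 0.8192) = (0.0000 + 2.8679, 0.0000 + 4.0958) = (2.8679, 4.0958)
link 1: phi[1] = 55 + -10 = 45 deg
  cos(45 deg) = 0.7071, sin(45 deg) = 0.7071
  joint[2] = (2.8679, 4.0958) + 1.6 * (0.7071, 0.7071) = (2.8679 + 1.1314, 4.0958 + 1.1314) = (3.9993, 5.2271)
link 2: phi[2] = 55 + -10 + 70 = 115 deg
  cos(115 deg) = -0.4226, sin(115 deg) = 0.9063
  joint[3] = (3.9993, 5.2271) + 7.8 * (-0.4226, 0.9063) = (3.9993 + -3.2964, 5.2271 + 7.0692) = (0.7028, 12.2963)
link 3: phi[3] = 55 + -10 + 70 + -65 = 50 deg
  cos(50 deg) = 0.6428, sin(50 deg) = 0.7660
  joint[4] = (0.7028, 12.2963) + 9.6 * (0.6428, 0.7660) = (0.7028 + 6.1708, 12.2963 + 7.3540) = (6.8736, 19.6504)
End effector: (6.8736, 19.6504)

Answer: 6.8736 19.6504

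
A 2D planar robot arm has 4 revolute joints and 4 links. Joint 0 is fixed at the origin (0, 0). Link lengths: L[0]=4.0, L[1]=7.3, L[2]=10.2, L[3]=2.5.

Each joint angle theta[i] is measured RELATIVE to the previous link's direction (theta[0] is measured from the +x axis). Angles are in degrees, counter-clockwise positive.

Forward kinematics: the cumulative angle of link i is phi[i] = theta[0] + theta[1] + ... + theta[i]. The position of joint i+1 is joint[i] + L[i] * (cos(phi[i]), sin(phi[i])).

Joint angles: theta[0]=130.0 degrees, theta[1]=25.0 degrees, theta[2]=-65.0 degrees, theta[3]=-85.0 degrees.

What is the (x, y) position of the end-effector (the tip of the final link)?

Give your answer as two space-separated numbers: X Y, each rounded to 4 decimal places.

joint[0] = (0.0000, 0.0000)  (base)
link 0: phi[0] = 130 = 130 deg
  cos(130 deg) = -0.6428, sin(130 deg) = 0.7660
  joint[1] = (0.0000, 0.0000) + 4 * (-0.6428, 0.7660) = (0.0000 + -2.5712, 0.0000 + 3.0642) = (-2.5712, 3.0642)
link 1: phi[1] = 130 + 25 = 155 deg
  cos(155 deg) = -0.9063, sin(155 deg) = 0.4226
  joint[2] = (-2.5712, 3.0642) + 7.3 * (-0.9063, 0.4226) = (-2.5712 + -6.6160, 3.0642 + 3.0851) = (-9.1872, 6.1493)
link 2: phi[2] = 130 + 25 + -65 = 90 deg
  cos(90 deg) = 0.0000, sin(90 deg) = 1.0000
  joint[3] = (-9.1872, 6.1493) + 10.2 * (0.0000, 1.0000) = (-9.1872 + 0.0000, 6.1493 + 10.2000) = (-9.1872, 16.3493)
link 3: phi[3] = 130 + 25 + -65 + -85 = 5 deg
  cos(5 deg) = 0.9962, sin(5 deg) = 0.0872
  joint[4] = (-9.1872, 16.3493) + 2.5 * (0.9962, 0.0872) = (-9.1872 + 2.4905, 16.3493 + 0.2179) = (-6.6967, 16.5672)
End effector: (-6.6967, 16.5672)

Answer: -6.6967 16.5672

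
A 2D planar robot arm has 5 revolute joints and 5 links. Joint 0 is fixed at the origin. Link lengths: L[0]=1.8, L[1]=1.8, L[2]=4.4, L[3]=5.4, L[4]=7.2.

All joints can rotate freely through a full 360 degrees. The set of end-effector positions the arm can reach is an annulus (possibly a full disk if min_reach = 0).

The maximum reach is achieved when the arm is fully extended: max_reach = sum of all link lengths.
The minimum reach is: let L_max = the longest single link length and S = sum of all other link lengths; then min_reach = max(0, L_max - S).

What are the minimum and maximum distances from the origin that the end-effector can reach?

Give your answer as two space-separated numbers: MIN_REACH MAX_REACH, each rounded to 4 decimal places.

Link lengths: [1.8, 1.8, 4.4, 5.4, 7.2]
max_reach = 1.8 + 1.8 + 4.4 + 5.4 + 7.2 = 20.6
L_max = max([1.8, 1.8, 4.4, 5.4, 7.2]) = 7.2
S (sum of others) = 20.6 - 7.2 = 13.4
min_reach = max(0, 7.2 - 13.4) = max(0, -6.2) = 0

Answer: 0.0000 20.6000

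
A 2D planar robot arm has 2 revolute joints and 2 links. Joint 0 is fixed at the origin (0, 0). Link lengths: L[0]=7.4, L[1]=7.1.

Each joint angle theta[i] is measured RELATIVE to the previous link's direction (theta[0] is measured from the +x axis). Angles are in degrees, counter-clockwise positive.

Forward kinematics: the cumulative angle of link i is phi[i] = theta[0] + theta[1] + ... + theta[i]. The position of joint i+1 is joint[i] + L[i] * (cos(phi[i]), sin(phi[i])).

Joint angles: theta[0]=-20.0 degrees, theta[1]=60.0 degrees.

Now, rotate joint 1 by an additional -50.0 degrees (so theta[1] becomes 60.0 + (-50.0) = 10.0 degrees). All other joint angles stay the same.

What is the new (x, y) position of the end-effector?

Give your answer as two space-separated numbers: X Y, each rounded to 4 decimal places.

joint[0] = (0.0000, 0.0000)  (base)
link 0: phi[0] = -20 = -20 deg
  cos(-20 deg) = 0.9397, sin(-20 deg) = -0.3420
  joint[1] = (0.0000, 0.0000) + 7.4 * (0.9397, -0.3420) = (0.0000 + 6.9537, 0.0000 + -2.5309) = (6.9537, -2.5309)
link 1: phi[1] = -20 + 10 = -10 deg
  cos(-10 deg) = 0.9848, sin(-10 deg) = -0.1736
  joint[2] = (6.9537, -2.5309) + 7.1 * (0.9848, -0.1736) = (6.9537 + 6.9921, -2.5309 + -1.2329) = (13.9459, -3.7639)
End effector: (13.9459, -3.7639)

Answer: 13.9459 -3.7639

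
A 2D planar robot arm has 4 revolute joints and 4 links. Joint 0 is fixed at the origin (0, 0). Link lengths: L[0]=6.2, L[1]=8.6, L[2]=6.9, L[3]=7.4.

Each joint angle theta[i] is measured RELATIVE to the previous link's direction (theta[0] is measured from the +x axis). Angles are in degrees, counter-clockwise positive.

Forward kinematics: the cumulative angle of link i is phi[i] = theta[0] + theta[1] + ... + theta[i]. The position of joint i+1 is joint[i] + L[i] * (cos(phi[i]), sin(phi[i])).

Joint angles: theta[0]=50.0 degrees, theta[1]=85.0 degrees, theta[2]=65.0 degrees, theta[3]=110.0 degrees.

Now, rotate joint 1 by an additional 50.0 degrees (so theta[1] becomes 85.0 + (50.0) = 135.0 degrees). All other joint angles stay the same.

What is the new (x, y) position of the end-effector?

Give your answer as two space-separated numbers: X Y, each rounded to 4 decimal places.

joint[0] = (0.0000, 0.0000)  (base)
link 0: phi[0] = 50 = 50 deg
  cos(50 deg) = 0.6428, sin(50 deg) = 0.7660
  joint[1] = (0.0000, 0.0000) + 6.2 * (0.6428, 0.7660) = (0.0000 + 3.9853, 0.0000 + 4.7495) = (3.9853, 4.7495)
link 1: phi[1] = 50 + 135 = 185 deg
  cos(185 deg) = -0.9962, sin(185 deg) = -0.0872
  joint[2] = (3.9853, 4.7495) + 8.6 * (-0.9962, -0.0872) = (3.9853 + -8.5673, 4.7495 + -0.7495) = (-4.5820, 3.9999)
link 2: phi[2] = 50 + 135 + 65 = 250 deg
  cos(250 deg) = -0.3420, sin(250 deg) = -0.9397
  joint[3] = (-4.5820, 3.9999) + 6.9 * (-0.3420, -0.9397) = (-4.5820 + -2.3599, 3.9999 + -6.4839) = (-6.9419, -2.4839)
link 3: phi[3] = 50 + 135 + 65 + 110 = 360 deg
  cos(360 deg) = 1.0000, sin(360 deg) = -0.0000
  joint[4] = (-6.9419, -2.4839) + 7.4 * (1.0000, -0.0000) = (-6.9419 + 7.4000, -2.4839 + -0.0000) = (0.4581, -2.4839)
End effector: (0.4581, -2.4839)

Answer: 0.4581 -2.4839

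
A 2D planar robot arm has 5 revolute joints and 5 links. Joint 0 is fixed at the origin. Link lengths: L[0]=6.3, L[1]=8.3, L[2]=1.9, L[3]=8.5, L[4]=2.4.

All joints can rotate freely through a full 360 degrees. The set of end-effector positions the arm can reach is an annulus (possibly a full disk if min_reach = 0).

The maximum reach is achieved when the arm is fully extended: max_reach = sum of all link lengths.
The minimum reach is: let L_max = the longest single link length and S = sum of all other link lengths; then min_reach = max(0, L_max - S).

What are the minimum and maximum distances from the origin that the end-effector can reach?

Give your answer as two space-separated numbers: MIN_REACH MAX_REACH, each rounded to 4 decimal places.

Link lengths: [6.3, 8.3, 1.9, 8.5, 2.4]
max_reach = 6.3 + 8.3 + 1.9 + 8.5 + 2.4 = 27.4
L_max = max([6.3, 8.3, 1.9, 8.5, 2.4]) = 8.5
S (sum of others) = 27.4 - 8.5 = 18.9
min_reach = max(0, 8.5 - 18.9) = max(0, -10.4) = 0

Answer: 0.0000 27.4000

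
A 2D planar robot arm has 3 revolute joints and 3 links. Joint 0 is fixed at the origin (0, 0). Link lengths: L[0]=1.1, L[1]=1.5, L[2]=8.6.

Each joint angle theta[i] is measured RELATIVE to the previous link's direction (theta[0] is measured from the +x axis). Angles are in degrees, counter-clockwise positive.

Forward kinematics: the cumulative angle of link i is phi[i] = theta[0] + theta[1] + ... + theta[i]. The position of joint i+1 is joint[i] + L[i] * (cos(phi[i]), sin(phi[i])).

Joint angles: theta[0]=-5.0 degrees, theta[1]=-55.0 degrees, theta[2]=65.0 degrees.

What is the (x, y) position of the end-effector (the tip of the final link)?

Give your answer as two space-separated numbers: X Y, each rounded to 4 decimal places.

joint[0] = (0.0000, 0.0000)  (base)
link 0: phi[0] = -5 = -5 deg
  cos(-5 deg) = 0.9962, sin(-5 deg) = -0.0872
  joint[1] = (0.0000, 0.0000) + 1.1 * (0.9962, -0.0872) = (0.0000 + 1.0958, 0.0000 + -0.0959) = (1.0958, -0.0959)
link 1: phi[1] = -5 + -55 = -60 deg
  cos(-60 deg) = 0.5000, sin(-60 deg) = -0.8660
  joint[2] = (1.0958, -0.0959) + 1.5 * (0.5000, -0.8660) = (1.0958 + 0.7500, -0.0959 + -1.2990) = (1.8458, -1.3949)
link 2: phi[2] = -5 + -55 + 65 = 5 deg
  cos(5 deg) = 0.9962, sin(5 deg) = 0.0872
  joint[3] = (1.8458, -1.3949) + 8.6 * (0.9962, 0.0872) = (1.8458 + 8.5673, -1.3949 + 0.7495) = (10.4131, -0.6454)
End effector: (10.4131, -0.6454)

Answer: 10.4131 -0.6454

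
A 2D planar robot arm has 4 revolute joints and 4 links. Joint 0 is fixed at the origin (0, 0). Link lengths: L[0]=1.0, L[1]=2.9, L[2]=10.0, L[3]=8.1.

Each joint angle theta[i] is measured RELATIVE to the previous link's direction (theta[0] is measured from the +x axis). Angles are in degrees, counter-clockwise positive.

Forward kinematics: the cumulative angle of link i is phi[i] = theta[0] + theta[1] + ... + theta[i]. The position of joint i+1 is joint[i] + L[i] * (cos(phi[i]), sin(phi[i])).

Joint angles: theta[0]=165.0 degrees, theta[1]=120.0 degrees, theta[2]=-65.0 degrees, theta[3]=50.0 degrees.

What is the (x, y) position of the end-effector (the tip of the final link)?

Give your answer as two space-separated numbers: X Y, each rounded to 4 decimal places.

joint[0] = (0.0000, 0.0000)  (base)
link 0: phi[0] = 165 = 165 deg
  cos(165 deg) = -0.9659, sin(165 deg) = 0.2588
  joint[1] = (0.0000, 0.0000) + 1 * (-0.9659, 0.2588) = (0.0000 + -0.9659, 0.0000 + 0.2588) = (-0.9659, 0.2588)
link 1: phi[1] = 165 + 120 = 285 deg
  cos(285 deg) = 0.2588, sin(285 deg) = -0.9659
  joint[2] = (-0.9659, 0.2588) + 2.9 * (0.2588, -0.9659) = (-0.9659 + 0.7506, 0.2588 + -2.8012) = (-0.2154, -2.5424)
link 2: phi[2] = 165 + 120 + -65 = 220 deg
  cos(220 deg) = -0.7660, sin(220 deg) = -0.6428
  joint[3] = (-0.2154, -2.5424) + 10 * (-0.7660, -0.6428) = (-0.2154 + -7.6604, -2.5424 + -6.4279) = (-7.8758, -8.9702)
link 3: phi[3] = 165 + 120 + -65 + 50 = 270 deg
  cos(270 deg) = -0.0000, sin(270 deg) = -1.0000
  joint[4] = (-7.8758, -8.9702) + 8.1 * (-0.0000, -1.0000) = (-7.8758 + -0.0000, -8.9702 + -8.1000) = (-7.8758, -17.0702)
End effector: (-7.8758, -17.0702)

Answer: -7.8758 -17.0702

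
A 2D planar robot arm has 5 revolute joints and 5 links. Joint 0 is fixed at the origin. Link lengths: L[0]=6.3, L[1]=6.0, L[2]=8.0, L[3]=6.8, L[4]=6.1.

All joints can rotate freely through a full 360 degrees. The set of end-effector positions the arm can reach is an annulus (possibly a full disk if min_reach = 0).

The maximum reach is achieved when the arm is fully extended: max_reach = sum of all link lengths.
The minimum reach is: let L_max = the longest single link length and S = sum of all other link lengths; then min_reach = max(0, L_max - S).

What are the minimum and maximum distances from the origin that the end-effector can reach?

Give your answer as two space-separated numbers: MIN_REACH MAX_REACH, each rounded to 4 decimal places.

Link lengths: [6.3, 6.0, 8.0, 6.8, 6.1]
max_reach = 6.3 + 6 + 8 + 6.8 + 6.1 = 33.2
L_max = max([6.3, 6.0, 8.0, 6.8, 6.1]) = 8
S (sum of others) = 33.2 - 8 = 25.2
min_reach = max(0, 8 - 25.2) = max(0, -17.2) = 0

Answer: 0.0000 33.2000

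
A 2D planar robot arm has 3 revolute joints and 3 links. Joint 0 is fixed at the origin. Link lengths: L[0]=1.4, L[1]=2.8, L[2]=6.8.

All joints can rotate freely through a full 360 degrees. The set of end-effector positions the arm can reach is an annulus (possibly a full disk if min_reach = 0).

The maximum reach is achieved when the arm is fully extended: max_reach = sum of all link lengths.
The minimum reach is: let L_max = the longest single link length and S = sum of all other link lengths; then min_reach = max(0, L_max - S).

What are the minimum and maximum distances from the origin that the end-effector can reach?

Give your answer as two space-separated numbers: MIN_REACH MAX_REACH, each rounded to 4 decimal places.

Link lengths: [1.4, 2.8, 6.8]
max_reach = 1.4 + 2.8 + 6.8 = 11
L_max = max([1.4, 2.8, 6.8]) = 6.8
S (sum of others) = 11 - 6.8 = 4.2
min_reach = max(0, 6.8 - 4.2) = max(0, 2.6) = 2.6

Answer: 2.6000 11.0000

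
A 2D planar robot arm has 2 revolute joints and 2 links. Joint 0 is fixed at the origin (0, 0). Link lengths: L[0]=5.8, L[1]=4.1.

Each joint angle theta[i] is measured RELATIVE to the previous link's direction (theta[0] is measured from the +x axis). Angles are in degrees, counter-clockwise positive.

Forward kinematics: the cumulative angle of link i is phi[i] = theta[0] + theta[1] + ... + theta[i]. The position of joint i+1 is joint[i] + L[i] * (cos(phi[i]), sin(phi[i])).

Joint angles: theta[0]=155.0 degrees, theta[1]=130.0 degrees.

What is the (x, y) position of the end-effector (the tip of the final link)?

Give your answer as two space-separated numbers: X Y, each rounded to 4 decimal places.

Answer: -4.1954 -1.5091

Derivation:
joint[0] = (0.0000, 0.0000)  (base)
link 0: phi[0] = 155 = 155 deg
  cos(155 deg) = -0.9063, sin(155 deg) = 0.4226
  joint[1] = (0.0000, 0.0000) + 5.8 * (-0.9063, 0.4226) = (0.0000 + -5.2566, 0.0000 + 2.4512) = (-5.2566, 2.4512)
link 1: phi[1] = 155 + 130 = 285 deg
  cos(285 deg) = 0.2588, sin(285 deg) = -0.9659
  joint[2] = (-5.2566, 2.4512) + 4.1 * (0.2588, -0.9659) = (-5.2566 + 1.0612, 2.4512 + -3.9603) = (-4.1954, -1.5091)
End effector: (-4.1954, -1.5091)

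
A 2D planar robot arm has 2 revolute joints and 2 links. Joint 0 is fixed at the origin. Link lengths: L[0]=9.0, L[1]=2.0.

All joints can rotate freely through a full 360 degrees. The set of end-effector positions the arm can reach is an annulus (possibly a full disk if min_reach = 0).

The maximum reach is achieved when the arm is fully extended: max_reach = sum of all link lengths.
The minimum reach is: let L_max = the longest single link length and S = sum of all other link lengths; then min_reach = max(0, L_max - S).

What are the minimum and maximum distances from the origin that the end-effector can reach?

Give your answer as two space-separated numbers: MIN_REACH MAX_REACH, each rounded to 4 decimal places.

Link lengths: [9.0, 2.0]
max_reach = 9 + 2 = 11
L_max = max([9.0, 2.0]) = 9
S (sum of others) = 11 - 9 = 2
min_reach = max(0, 9 - 2) = max(0, 7) = 7

Answer: 7.0000 11.0000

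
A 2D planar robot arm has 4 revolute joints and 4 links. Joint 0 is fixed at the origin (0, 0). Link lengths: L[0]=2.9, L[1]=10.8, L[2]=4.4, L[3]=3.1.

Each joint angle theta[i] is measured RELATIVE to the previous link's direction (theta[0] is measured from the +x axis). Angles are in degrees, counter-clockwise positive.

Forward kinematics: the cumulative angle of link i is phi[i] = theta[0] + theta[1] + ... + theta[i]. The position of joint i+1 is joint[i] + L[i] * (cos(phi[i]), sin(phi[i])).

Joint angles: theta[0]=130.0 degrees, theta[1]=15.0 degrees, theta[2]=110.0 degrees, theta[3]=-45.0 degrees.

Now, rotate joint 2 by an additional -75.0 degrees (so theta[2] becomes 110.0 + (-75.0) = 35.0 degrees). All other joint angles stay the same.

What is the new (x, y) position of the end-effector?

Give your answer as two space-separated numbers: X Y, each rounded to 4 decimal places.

Answer: -17.3030 10.6082

Derivation:
joint[0] = (0.0000, 0.0000)  (base)
link 0: phi[0] = 130 = 130 deg
  cos(130 deg) = -0.6428, sin(130 deg) = 0.7660
  joint[1] = (0.0000, 0.0000) + 2.9 * (-0.6428, 0.7660) = (0.0000 + -1.8641, 0.0000 + 2.2215) = (-1.8641, 2.2215)
link 1: phi[1] = 130 + 15 = 145 deg
  cos(145 deg) = -0.8192, sin(145 deg) = 0.5736
  joint[2] = (-1.8641, 2.2215) + 10.8 * (-0.8192, 0.5736) = (-1.8641 + -8.8468, 2.2215 + 6.1946) = (-10.7109, 8.4162)
link 2: phi[2] = 130 + 15 + 35 = 180 deg
  cos(180 deg) = -1.0000, sin(180 deg) = 0.0000
  joint[3] = (-10.7109, 8.4162) + 4.4 * (-1.0000, 0.0000) = (-10.7109 + -4.4000, 8.4162 + 0.0000) = (-15.1109, 8.4162)
link 3: phi[3] = 130 + 15 + 35 + -45 = 135 deg
  cos(135 deg) = -0.7071, sin(135 deg) = 0.7071
  joint[4] = (-15.1109, 8.4162) + 3.1 * (-0.7071, 0.7071) = (-15.1109 + -2.1920, 8.4162 + 2.1920) = (-17.3030, 10.6082)
End effector: (-17.3030, 10.6082)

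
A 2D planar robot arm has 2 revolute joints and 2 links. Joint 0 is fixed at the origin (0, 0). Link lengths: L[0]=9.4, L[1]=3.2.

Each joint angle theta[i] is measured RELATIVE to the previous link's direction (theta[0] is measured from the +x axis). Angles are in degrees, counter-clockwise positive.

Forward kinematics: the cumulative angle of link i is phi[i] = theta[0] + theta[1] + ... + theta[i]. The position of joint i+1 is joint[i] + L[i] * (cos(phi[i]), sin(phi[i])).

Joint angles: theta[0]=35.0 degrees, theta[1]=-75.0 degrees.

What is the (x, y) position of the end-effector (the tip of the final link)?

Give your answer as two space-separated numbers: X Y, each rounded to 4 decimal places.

joint[0] = (0.0000, 0.0000)  (base)
link 0: phi[0] = 35 = 35 deg
  cos(35 deg) = 0.8192, sin(35 deg) = 0.5736
  joint[1] = (0.0000, 0.0000) + 9.4 * (0.8192, 0.5736) = (0.0000 + 7.7000, 0.0000 + 5.3916) = (7.7000, 5.3916)
link 1: phi[1] = 35 + -75 = -40 deg
  cos(-40 deg) = 0.7660, sin(-40 deg) = -0.6428
  joint[2] = (7.7000, 5.3916) + 3.2 * (0.7660, -0.6428) = (7.7000 + 2.4513, 5.3916 + -2.0569) = (10.1514, 3.3347)
End effector: (10.1514, 3.3347)

Answer: 10.1514 3.3347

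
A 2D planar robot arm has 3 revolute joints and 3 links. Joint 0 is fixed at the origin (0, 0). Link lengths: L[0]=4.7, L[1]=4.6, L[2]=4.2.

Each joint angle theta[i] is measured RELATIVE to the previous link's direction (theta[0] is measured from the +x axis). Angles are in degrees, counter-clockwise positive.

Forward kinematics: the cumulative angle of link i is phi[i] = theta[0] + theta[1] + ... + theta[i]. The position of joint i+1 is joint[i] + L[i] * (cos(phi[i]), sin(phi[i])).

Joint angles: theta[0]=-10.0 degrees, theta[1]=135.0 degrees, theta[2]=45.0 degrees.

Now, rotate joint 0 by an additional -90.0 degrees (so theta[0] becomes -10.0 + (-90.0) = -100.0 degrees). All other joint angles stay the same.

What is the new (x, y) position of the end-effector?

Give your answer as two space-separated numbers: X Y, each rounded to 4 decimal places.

Answer: 3.6813 2.1460

Derivation:
joint[0] = (0.0000, 0.0000)  (base)
link 0: phi[0] = -100 = -100 deg
  cos(-100 deg) = -0.1736, sin(-100 deg) = -0.9848
  joint[1] = (0.0000, 0.0000) + 4.7 * (-0.1736, -0.9848) = (0.0000 + -0.8161, 0.0000 + -4.6286) = (-0.8161, -4.6286)
link 1: phi[1] = -100 + 135 = 35 deg
  cos(35 deg) = 0.8192, sin(35 deg) = 0.5736
  joint[2] = (-0.8161, -4.6286) + 4.6 * (0.8192, 0.5736) = (-0.8161 + 3.7681, -4.6286 + 2.6385) = (2.9520, -1.9901)
link 2: phi[2] = -100 + 135 + 45 = 80 deg
  cos(80 deg) = 0.1736, sin(80 deg) = 0.9848
  joint[3] = (2.9520, -1.9901) + 4.2 * (0.1736, 0.9848) = (2.9520 + 0.7293, -1.9901 + 4.1362) = (3.6813, 2.1460)
End effector: (3.6813, 2.1460)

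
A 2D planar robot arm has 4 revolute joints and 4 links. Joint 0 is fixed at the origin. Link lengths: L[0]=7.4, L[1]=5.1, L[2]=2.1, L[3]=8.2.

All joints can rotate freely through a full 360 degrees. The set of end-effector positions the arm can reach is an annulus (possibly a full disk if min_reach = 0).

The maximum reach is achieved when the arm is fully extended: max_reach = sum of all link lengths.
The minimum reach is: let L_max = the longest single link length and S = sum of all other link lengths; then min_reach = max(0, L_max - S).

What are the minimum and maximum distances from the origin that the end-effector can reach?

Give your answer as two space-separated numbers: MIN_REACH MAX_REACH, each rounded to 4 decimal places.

Answer: 0.0000 22.8000

Derivation:
Link lengths: [7.4, 5.1, 2.1, 8.2]
max_reach = 7.4 + 5.1 + 2.1 + 8.2 = 22.8
L_max = max([7.4, 5.1, 2.1, 8.2]) = 8.2
S (sum of others) = 22.8 - 8.2 = 14.6
min_reach = max(0, 8.2 - 14.6) = max(0, -6.4) = 0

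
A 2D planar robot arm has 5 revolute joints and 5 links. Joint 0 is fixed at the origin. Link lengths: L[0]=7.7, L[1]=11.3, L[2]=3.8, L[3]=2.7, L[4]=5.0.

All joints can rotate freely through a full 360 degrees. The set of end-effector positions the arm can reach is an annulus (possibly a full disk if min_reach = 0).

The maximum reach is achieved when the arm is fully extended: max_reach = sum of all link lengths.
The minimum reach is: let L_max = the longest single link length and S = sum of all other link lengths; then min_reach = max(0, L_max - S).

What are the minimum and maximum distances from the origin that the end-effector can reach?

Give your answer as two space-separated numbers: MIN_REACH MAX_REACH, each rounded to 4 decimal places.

Link lengths: [7.7, 11.3, 3.8, 2.7, 5.0]
max_reach = 7.7 + 11.3 + 3.8 + 2.7 + 5 = 30.5
L_max = max([7.7, 11.3, 3.8, 2.7, 5.0]) = 11.3
S (sum of others) = 30.5 - 11.3 = 19.2
min_reach = max(0, 11.3 - 19.2) = max(0, -7.9) = 0

Answer: 0.0000 30.5000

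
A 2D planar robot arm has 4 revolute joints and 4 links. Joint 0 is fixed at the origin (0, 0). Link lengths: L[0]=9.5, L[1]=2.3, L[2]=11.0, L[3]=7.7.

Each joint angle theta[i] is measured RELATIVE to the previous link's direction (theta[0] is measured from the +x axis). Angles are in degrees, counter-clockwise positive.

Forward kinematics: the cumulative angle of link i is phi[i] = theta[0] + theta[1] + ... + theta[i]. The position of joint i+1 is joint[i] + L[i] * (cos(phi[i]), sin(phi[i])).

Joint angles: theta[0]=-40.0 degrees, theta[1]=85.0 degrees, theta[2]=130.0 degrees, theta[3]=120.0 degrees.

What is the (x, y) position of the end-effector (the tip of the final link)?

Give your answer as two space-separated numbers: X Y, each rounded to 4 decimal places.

joint[0] = (0.0000, 0.0000)  (base)
link 0: phi[0] = -40 = -40 deg
  cos(-40 deg) = 0.7660, sin(-40 deg) = -0.6428
  joint[1] = (0.0000, 0.0000) + 9.5 * (0.7660, -0.6428) = (0.0000 + 7.2774, 0.0000 + -6.1065) = (7.2774, -6.1065)
link 1: phi[1] = -40 + 85 = 45 deg
  cos(45 deg) = 0.7071, sin(45 deg) = 0.7071
  joint[2] = (7.2774, -6.1065) + 2.3 * (0.7071, 0.7071) = (7.2774 + 1.6263, -6.1065 + 1.6263) = (8.9038, -4.4801)
link 2: phi[2] = -40 + 85 + 130 = 175 deg
  cos(175 deg) = -0.9962, sin(175 deg) = 0.0872
  joint[3] = (8.9038, -4.4801) + 11 * (-0.9962, 0.0872) = (8.9038 + -10.9581, -4.4801 + 0.9587) = (-2.0544, -3.5214)
link 3: phi[3] = -40 + 85 + 130 + 120 = 295 deg
  cos(295 deg) = 0.4226, sin(295 deg) = -0.9063
  joint[4] = (-2.0544, -3.5214) + 7.7 * (0.4226, -0.9063) = (-2.0544 + 3.2542, -3.5214 + -6.9786) = (1.1998, -10.5000)
End effector: (1.1998, -10.5000)

Answer: 1.1998 -10.5000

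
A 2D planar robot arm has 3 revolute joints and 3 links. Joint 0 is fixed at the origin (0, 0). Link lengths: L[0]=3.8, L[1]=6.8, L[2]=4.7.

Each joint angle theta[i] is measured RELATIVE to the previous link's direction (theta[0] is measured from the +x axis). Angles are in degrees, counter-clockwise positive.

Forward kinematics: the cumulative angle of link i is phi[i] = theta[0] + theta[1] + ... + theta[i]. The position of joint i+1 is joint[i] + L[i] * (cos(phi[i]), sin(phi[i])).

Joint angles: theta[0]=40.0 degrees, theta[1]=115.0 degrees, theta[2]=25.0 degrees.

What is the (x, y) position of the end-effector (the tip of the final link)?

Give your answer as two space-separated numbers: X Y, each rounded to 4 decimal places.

joint[0] = (0.0000, 0.0000)  (base)
link 0: phi[0] = 40 = 40 deg
  cos(40 deg) = 0.7660, sin(40 deg) = 0.6428
  joint[1] = (0.0000, 0.0000) + 3.8 * (0.7660, 0.6428) = (0.0000 + 2.9110, 0.0000 + 2.4426) = (2.9110, 2.4426)
link 1: phi[1] = 40 + 115 = 155 deg
  cos(155 deg) = -0.9063, sin(155 deg) = 0.4226
  joint[2] = (2.9110, 2.4426) + 6.8 * (-0.9063, 0.4226) = (2.9110 + -6.1629, 2.4426 + 2.8738) = (-3.2519, 5.3164)
link 2: phi[2] = 40 + 115 + 25 = 180 deg
  cos(180 deg) = -1.0000, sin(180 deg) = 0.0000
  joint[3] = (-3.2519, 5.3164) + 4.7 * (-1.0000, 0.0000) = (-3.2519 + -4.7000, 5.3164 + 0.0000) = (-7.9519, 5.3164)
End effector: (-7.9519, 5.3164)

Answer: -7.9519 5.3164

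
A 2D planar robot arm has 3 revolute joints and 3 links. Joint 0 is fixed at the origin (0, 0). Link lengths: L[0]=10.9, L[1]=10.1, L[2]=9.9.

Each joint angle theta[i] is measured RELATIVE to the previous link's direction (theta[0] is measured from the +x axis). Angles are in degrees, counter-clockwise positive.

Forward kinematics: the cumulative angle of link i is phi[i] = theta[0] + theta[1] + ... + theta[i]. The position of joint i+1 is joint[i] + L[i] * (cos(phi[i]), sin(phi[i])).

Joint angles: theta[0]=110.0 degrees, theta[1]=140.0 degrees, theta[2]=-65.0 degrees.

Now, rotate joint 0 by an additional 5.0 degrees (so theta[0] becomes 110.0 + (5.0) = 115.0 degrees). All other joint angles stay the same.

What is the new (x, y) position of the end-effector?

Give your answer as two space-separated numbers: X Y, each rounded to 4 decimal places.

joint[0] = (0.0000, 0.0000)  (base)
link 0: phi[0] = 115 = 115 deg
  cos(115 deg) = -0.4226, sin(115 deg) = 0.9063
  joint[1] = (0.0000, 0.0000) + 10.9 * (-0.4226, 0.9063) = (0.0000 + -4.6065, 0.0000 + 9.8788) = (-4.6065, 9.8788)
link 1: phi[1] = 115 + 140 = 255 deg
  cos(255 deg) = -0.2588, sin(255 deg) = -0.9659
  joint[2] = (-4.6065, 9.8788) + 10.1 * (-0.2588, -0.9659) = (-4.6065 + -2.6141, 9.8788 + -9.7559) = (-7.2206, 0.1229)
link 2: phi[2] = 115 + 140 + -65 = 190 deg
  cos(190 deg) = -0.9848, sin(190 deg) = -0.1736
  joint[3] = (-7.2206, 0.1229) + 9.9 * (-0.9848, -0.1736) = (-7.2206 + -9.7496, 0.1229 + -1.7191) = (-16.9702, -1.5962)
End effector: (-16.9702, -1.5962)

Answer: -16.9702 -1.5962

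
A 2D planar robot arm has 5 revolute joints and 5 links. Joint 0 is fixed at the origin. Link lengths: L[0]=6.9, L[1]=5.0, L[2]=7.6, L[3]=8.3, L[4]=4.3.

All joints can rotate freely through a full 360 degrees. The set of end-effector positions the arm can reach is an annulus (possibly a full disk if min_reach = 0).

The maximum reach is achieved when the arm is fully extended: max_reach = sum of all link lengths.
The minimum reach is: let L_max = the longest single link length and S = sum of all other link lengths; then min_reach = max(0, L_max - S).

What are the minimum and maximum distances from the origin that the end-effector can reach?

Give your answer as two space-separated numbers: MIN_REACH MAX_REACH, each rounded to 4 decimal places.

Link lengths: [6.9, 5.0, 7.6, 8.3, 4.3]
max_reach = 6.9 + 5 + 7.6 + 8.3 + 4.3 = 32.1
L_max = max([6.9, 5.0, 7.6, 8.3, 4.3]) = 8.3
S (sum of others) = 32.1 - 8.3 = 23.8
min_reach = max(0, 8.3 - 23.8) = max(0, -15.5) = 0

Answer: 0.0000 32.1000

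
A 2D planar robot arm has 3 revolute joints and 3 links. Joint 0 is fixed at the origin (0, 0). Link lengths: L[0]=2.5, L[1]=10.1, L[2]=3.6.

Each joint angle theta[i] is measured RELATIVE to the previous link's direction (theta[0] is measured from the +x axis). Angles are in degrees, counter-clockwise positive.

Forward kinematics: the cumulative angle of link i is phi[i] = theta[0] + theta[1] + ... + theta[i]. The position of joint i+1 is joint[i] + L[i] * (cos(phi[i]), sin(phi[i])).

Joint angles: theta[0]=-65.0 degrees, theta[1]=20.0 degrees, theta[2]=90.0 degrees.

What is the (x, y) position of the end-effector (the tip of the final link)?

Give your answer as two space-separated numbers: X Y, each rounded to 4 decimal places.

joint[0] = (0.0000, 0.0000)  (base)
link 0: phi[0] = -65 = -65 deg
  cos(-65 deg) = 0.4226, sin(-65 deg) = -0.9063
  joint[1] = (0.0000, 0.0000) + 2.5 * (0.4226, -0.9063) = (0.0000 + 1.0565, 0.0000 + -2.2658) = (1.0565, -2.2658)
link 1: phi[1] = -65 + 20 = -45 deg
  cos(-45 deg) = 0.7071, sin(-45 deg) = -0.7071
  joint[2] = (1.0565, -2.2658) + 10.1 * (0.7071, -0.7071) = (1.0565 + 7.1418, -2.2658 + -7.1418) = (8.1983, -9.4075)
link 2: phi[2] = -65 + 20 + 90 = 45 deg
  cos(45 deg) = 0.7071, sin(45 deg) = 0.7071
  joint[3] = (8.1983, -9.4075) + 3.6 * (0.7071, 0.7071) = (8.1983 + 2.5456, -9.4075 + 2.5456) = (10.7439, -6.8620)
End effector: (10.7439, -6.8620)

Answer: 10.7439 -6.8620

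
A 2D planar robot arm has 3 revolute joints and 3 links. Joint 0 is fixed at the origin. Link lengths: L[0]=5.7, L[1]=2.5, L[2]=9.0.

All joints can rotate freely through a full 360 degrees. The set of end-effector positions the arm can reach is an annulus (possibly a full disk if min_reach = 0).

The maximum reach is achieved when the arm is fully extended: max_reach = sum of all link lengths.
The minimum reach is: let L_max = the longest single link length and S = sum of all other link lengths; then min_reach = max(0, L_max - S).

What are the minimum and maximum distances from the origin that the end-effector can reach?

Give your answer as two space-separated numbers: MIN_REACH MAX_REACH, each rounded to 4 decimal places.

Link lengths: [5.7, 2.5, 9.0]
max_reach = 5.7 + 2.5 + 9 = 17.2
L_max = max([5.7, 2.5, 9.0]) = 9
S (sum of others) = 17.2 - 9 = 8.2
min_reach = max(0, 9 - 8.2) = max(0, 0.8) = 0.8

Answer: 0.8000 17.2000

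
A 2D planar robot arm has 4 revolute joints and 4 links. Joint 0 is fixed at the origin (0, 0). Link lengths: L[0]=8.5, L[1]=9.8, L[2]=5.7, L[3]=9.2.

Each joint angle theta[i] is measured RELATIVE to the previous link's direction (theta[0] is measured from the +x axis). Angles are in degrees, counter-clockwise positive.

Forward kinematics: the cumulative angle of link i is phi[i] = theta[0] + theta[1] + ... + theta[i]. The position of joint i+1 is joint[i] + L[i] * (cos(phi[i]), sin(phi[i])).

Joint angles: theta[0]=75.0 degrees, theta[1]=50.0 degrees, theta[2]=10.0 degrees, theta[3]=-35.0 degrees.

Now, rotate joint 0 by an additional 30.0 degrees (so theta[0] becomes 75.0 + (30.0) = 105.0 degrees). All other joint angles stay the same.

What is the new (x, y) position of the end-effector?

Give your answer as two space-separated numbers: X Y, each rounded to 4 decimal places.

joint[0] = (0.0000, 0.0000)  (base)
link 0: phi[0] = 105 = 105 deg
  cos(105 deg) = -0.2588, sin(105 deg) = 0.9659
  joint[1] = (0.0000, 0.0000) + 8.5 * (-0.2588, 0.9659) = (0.0000 + -2.2000, 0.0000 + 8.2104) = (-2.2000, 8.2104)
link 1: phi[1] = 105 + 50 = 155 deg
  cos(155 deg) = -0.9063, sin(155 deg) = 0.4226
  joint[2] = (-2.2000, 8.2104) + 9.8 * (-0.9063, 0.4226) = (-2.2000 + -8.8818, 8.2104 + 4.1417) = (-11.0818, 12.3520)
link 2: phi[2] = 105 + 50 + 10 = 165 deg
  cos(165 deg) = -0.9659, sin(165 deg) = 0.2588
  joint[3] = (-11.0818, 12.3520) + 5.7 * (-0.9659, 0.2588) = (-11.0818 + -5.5058, 12.3520 + 1.4753) = (-16.5876, 13.8273)
link 3: phi[3] = 105 + 50 + 10 + -35 = 130 deg
  cos(130 deg) = -0.6428, sin(130 deg) = 0.7660
  joint[4] = (-16.5876, 13.8273) + 9.2 * (-0.6428, 0.7660) = (-16.5876 + -5.9136, 13.8273 + 7.0476) = (-22.5012, 20.8749)
End effector: (-22.5012, 20.8749)

Answer: -22.5012 20.8749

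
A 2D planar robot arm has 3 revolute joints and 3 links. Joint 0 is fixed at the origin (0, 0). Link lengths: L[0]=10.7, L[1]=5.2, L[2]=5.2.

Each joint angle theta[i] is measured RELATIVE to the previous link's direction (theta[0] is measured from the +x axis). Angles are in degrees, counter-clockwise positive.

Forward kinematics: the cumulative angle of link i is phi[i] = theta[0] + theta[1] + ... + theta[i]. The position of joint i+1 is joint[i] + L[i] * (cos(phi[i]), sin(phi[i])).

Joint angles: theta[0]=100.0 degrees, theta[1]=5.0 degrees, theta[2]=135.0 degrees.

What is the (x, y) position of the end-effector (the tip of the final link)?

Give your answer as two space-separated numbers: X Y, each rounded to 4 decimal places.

joint[0] = (0.0000, 0.0000)  (base)
link 0: phi[0] = 100 = 100 deg
  cos(100 deg) = -0.1736, sin(100 deg) = 0.9848
  joint[1] = (0.0000, 0.0000) + 10.7 * (-0.1736, 0.9848) = (0.0000 + -1.8580, 0.0000 + 10.5374) = (-1.8580, 10.5374)
link 1: phi[1] = 100 + 5 = 105 deg
  cos(105 deg) = -0.2588, sin(105 deg) = 0.9659
  joint[2] = (-1.8580, 10.5374) + 5.2 * (-0.2588, 0.9659) = (-1.8580 + -1.3459, 10.5374 + 5.0228) = (-3.2039, 15.5603)
link 2: phi[2] = 100 + 5 + 135 = 240 deg
  cos(240 deg) = -0.5000, sin(240 deg) = -0.8660
  joint[3] = (-3.2039, 15.5603) + 5.2 * (-0.5000, -0.8660) = (-3.2039 + -2.6000, 15.5603 + -4.5033) = (-5.8039, 11.0569)
End effector: (-5.8039, 11.0569)

Answer: -5.8039 11.0569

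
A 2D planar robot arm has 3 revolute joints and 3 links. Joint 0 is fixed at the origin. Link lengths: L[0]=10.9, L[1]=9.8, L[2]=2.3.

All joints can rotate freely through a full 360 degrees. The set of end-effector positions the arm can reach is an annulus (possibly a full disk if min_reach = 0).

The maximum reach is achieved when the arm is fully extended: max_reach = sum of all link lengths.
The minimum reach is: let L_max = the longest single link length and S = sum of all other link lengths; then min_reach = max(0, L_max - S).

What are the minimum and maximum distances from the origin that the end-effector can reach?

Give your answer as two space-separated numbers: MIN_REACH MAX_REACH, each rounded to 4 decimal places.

Answer: 0.0000 23.0000

Derivation:
Link lengths: [10.9, 9.8, 2.3]
max_reach = 10.9 + 9.8 + 2.3 = 23
L_max = max([10.9, 9.8, 2.3]) = 10.9
S (sum of others) = 23 - 10.9 = 12.1
min_reach = max(0, 10.9 - 12.1) = max(0, -1.2) = 0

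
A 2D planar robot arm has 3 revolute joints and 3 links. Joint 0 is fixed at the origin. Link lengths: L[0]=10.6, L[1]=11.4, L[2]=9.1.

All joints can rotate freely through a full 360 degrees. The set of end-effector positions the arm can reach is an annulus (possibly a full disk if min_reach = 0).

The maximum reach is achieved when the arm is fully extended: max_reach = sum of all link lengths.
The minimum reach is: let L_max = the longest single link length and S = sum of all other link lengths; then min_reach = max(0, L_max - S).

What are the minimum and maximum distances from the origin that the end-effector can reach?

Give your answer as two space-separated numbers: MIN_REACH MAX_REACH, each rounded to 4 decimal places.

Link lengths: [10.6, 11.4, 9.1]
max_reach = 10.6 + 11.4 + 9.1 = 31.1
L_max = max([10.6, 11.4, 9.1]) = 11.4
S (sum of others) = 31.1 - 11.4 = 19.7
min_reach = max(0, 11.4 - 19.7) = max(0, -8.3) = 0

Answer: 0.0000 31.1000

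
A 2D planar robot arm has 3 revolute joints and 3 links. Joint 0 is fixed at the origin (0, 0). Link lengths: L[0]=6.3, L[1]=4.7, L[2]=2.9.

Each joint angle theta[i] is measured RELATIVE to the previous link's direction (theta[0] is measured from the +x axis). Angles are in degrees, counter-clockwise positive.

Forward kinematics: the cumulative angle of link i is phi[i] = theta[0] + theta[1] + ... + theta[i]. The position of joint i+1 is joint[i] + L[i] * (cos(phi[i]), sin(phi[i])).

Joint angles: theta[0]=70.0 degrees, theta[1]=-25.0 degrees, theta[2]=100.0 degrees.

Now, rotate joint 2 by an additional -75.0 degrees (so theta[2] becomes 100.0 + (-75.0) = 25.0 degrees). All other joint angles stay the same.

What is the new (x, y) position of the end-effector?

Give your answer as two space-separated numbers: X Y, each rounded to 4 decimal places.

joint[0] = (0.0000, 0.0000)  (base)
link 0: phi[0] = 70 = 70 deg
  cos(70 deg) = 0.3420, sin(70 deg) = 0.9397
  joint[1] = (0.0000, 0.0000) + 6.3 * (0.3420, 0.9397) = (0.0000 + 2.1547, 0.0000 + 5.9201) = (2.1547, 5.9201)
link 1: phi[1] = 70 + -25 = 45 deg
  cos(45 deg) = 0.7071, sin(45 deg) = 0.7071
  joint[2] = (2.1547, 5.9201) + 4.7 * (0.7071, 0.7071) = (2.1547 + 3.3234, 5.9201 + 3.3234) = (5.4781, 9.2435)
link 2: phi[2] = 70 + -25 + 25 = 70 deg
  cos(70 deg) = 0.3420, sin(70 deg) = 0.9397
  joint[3] = (5.4781, 9.2435) + 2.9 * (0.3420, 0.9397) = (5.4781 + 0.9919, 9.2435 + 2.7251) = (6.4700, 11.9686)
End effector: (6.4700, 11.9686)

Answer: 6.4700 11.9686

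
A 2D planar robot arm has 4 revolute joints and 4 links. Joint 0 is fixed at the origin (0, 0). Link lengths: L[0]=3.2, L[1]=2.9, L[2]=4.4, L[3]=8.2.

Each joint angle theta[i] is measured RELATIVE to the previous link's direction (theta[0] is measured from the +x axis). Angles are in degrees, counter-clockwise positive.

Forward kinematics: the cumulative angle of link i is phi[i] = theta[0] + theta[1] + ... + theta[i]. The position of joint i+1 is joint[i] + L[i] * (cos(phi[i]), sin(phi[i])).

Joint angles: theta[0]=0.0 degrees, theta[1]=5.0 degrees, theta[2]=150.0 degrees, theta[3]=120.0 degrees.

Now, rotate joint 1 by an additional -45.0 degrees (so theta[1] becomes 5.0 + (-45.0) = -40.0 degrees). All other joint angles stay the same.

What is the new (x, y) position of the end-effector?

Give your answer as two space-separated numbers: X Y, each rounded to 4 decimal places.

Answer: -1.3542 -4.0110

Derivation:
joint[0] = (0.0000, 0.0000)  (base)
link 0: phi[0] = 0 = 0 deg
  cos(0 deg) = 1.0000, sin(0 deg) = 0.0000
  joint[1] = (0.0000, 0.0000) + 3.2 * (1.0000, 0.0000) = (0.0000 + 3.2000, 0.0000 + 0.0000) = (3.2000, 0.0000)
link 1: phi[1] = 0 + -40 = -40 deg
  cos(-40 deg) = 0.7660, sin(-40 deg) = -0.6428
  joint[2] = (3.2000, 0.0000) + 2.9 * (0.7660, -0.6428) = (3.2000 + 2.2215, 0.0000 + -1.8641) = (5.4215, -1.8641)
link 2: phi[2] = 0 + -40 + 150 = 110 deg
  cos(110 deg) = -0.3420, sin(110 deg) = 0.9397
  joint[3] = (5.4215, -1.8641) + 4.4 * (-0.3420, 0.9397) = (5.4215 + -1.5049, -1.8641 + 4.1346) = (3.9166, 2.2706)
link 3: phi[3] = 0 + -40 + 150 + 120 = 230 deg
  cos(230 deg) = -0.6428, sin(230 deg) = -0.7660
  joint[4] = (3.9166, 2.2706) + 8.2 * (-0.6428, -0.7660) = (3.9166 + -5.2709, 2.2706 + -6.2816) = (-1.3542, -4.0110)
End effector: (-1.3542, -4.0110)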